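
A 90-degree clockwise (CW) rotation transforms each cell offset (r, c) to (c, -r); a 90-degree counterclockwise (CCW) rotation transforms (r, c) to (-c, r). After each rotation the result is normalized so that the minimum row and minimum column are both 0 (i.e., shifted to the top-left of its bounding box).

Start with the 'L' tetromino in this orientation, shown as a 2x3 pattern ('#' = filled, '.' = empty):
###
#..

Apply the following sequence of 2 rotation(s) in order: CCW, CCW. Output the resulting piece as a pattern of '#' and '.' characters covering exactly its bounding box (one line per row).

Start:
###
#..
After rotation 1 (CCW):
#.
#.
##
After rotation 2 (CCW):
..#
###

Answer: ..#
###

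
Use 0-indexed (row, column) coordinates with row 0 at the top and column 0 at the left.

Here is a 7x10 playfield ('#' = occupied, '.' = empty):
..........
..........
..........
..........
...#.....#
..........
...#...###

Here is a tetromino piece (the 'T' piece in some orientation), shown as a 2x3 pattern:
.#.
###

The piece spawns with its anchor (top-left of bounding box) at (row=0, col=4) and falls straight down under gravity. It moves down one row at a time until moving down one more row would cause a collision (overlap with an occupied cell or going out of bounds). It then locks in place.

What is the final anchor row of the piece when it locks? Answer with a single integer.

Spawn at (row=0, col=4). Try each row:
  row 0: fits
  row 1: fits
  row 2: fits
  row 3: fits
  row 4: fits
  row 5: fits
  row 6: blocked -> lock at row 5

Answer: 5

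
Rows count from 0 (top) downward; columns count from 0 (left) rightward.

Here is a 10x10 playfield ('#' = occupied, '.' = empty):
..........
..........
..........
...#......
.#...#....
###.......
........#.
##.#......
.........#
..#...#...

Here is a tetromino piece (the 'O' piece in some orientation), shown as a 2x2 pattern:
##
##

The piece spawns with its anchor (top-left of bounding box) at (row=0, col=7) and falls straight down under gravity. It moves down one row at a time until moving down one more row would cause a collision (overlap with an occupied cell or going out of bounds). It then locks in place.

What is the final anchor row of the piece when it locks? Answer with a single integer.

Answer: 4

Derivation:
Spawn at (row=0, col=7). Try each row:
  row 0: fits
  row 1: fits
  row 2: fits
  row 3: fits
  row 4: fits
  row 5: blocked -> lock at row 4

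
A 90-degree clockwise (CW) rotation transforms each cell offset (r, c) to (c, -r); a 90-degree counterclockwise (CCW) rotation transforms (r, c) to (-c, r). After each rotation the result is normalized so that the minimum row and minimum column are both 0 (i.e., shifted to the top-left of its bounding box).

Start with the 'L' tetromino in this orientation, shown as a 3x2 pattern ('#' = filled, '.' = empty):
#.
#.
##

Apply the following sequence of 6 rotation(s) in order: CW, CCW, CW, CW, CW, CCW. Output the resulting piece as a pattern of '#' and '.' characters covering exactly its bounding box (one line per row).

Answer: ##
.#
.#

Derivation:
Start:
#.
#.
##
After rotation 1 (CW):
###
#..
After rotation 2 (CCW):
#.
#.
##
After rotation 3 (CW):
###
#..
After rotation 4 (CW):
##
.#
.#
After rotation 5 (CW):
..#
###
After rotation 6 (CCW):
##
.#
.#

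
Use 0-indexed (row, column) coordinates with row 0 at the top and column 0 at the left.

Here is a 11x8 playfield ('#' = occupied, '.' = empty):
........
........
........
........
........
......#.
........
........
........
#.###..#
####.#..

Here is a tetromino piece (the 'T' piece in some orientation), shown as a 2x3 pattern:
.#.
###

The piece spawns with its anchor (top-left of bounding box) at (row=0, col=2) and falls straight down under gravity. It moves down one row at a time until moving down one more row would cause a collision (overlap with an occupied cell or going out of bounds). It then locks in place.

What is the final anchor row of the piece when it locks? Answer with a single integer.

Answer: 7

Derivation:
Spawn at (row=0, col=2). Try each row:
  row 0: fits
  row 1: fits
  row 2: fits
  row 3: fits
  row 4: fits
  row 5: fits
  row 6: fits
  row 7: fits
  row 8: blocked -> lock at row 7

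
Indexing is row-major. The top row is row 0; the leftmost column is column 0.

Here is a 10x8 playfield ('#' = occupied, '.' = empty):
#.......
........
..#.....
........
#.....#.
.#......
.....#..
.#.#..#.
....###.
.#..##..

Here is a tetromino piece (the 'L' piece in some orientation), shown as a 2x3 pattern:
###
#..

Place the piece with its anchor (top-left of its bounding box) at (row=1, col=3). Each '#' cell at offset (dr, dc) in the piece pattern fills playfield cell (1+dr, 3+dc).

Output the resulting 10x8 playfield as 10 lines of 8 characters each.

Fill (1+0,3+0) = (1,3)
Fill (1+0,3+1) = (1,4)
Fill (1+0,3+2) = (1,5)
Fill (1+1,3+0) = (2,3)

Answer: #.......
...###..
..##....
........
#.....#.
.#......
.....#..
.#.#..#.
....###.
.#..##..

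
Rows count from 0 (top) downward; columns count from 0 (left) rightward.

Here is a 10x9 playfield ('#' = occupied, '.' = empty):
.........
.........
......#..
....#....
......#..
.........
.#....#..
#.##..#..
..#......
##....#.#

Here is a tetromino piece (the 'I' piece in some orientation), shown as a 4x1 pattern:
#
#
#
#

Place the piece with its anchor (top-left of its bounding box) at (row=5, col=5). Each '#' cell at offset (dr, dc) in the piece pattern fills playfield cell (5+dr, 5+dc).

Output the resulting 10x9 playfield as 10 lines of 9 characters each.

Answer: .........
.........
......#..
....#....
......#..
.....#...
.#...##..
#.##.##..
..#..#...
##....#.#

Derivation:
Fill (5+0,5+0) = (5,5)
Fill (5+1,5+0) = (6,5)
Fill (5+2,5+0) = (7,5)
Fill (5+3,5+0) = (8,5)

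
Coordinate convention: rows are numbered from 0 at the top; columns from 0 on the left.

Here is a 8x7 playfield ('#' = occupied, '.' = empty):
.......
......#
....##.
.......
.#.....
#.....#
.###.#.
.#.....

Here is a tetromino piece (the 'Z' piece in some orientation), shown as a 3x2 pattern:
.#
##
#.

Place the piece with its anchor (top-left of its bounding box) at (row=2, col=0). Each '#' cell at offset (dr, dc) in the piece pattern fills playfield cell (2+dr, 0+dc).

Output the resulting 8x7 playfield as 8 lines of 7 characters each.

Fill (2+0,0+1) = (2,1)
Fill (2+1,0+0) = (3,0)
Fill (2+1,0+1) = (3,1)
Fill (2+2,0+0) = (4,0)

Answer: .......
......#
.#..##.
##.....
##.....
#.....#
.###.#.
.#.....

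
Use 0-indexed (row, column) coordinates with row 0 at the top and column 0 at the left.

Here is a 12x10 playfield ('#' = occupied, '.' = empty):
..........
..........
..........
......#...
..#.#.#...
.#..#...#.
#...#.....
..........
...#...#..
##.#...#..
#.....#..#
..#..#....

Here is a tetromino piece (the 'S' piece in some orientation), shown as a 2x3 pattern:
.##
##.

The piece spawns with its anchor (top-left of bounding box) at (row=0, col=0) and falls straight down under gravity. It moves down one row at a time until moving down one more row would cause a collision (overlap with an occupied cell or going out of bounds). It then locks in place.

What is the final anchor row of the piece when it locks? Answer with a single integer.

Spawn at (row=0, col=0). Try each row:
  row 0: fits
  row 1: fits
  row 2: fits
  row 3: fits
  row 4: blocked -> lock at row 3

Answer: 3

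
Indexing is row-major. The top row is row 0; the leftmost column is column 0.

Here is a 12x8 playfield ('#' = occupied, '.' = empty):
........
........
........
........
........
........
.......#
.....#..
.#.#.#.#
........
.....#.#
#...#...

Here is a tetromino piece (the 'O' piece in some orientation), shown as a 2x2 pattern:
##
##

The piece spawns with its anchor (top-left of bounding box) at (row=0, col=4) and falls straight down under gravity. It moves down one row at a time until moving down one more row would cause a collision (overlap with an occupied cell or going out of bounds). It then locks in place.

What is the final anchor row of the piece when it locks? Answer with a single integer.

Answer: 5

Derivation:
Spawn at (row=0, col=4). Try each row:
  row 0: fits
  row 1: fits
  row 2: fits
  row 3: fits
  row 4: fits
  row 5: fits
  row 6: blocked -> lock at row 5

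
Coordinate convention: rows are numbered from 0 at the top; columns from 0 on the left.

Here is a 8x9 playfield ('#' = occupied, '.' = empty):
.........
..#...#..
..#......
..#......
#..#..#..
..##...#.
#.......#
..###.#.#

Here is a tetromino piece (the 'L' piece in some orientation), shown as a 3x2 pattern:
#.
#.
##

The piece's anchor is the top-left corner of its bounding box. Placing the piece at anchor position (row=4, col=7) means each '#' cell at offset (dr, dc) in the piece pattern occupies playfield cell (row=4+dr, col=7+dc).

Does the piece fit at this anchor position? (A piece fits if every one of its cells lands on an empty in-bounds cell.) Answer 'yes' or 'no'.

Check each piece cell at anchor (4, 7):
  offset (0,0) -> (4,7): empty -> OK
  offset (1,0) -> (5,7): occupied ('#') -> FAIL
  offset (2,0) -> (6,7): empty -> OK
  offset (2,1) -> (6,8): occupied ('#') -> FAIL
All cells valid: no

Answer: no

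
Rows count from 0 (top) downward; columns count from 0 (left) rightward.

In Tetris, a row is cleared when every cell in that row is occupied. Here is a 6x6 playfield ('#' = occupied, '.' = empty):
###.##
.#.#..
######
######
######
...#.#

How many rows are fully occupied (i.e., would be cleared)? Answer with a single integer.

Answer: 3

Derivation:
Check each row:
  row 0: 1 empty cell -> not full
  row 1: 4 empty cells -> not full
  row 2: 0 empty cells -> FULL (clear)
  row 3: 0 empty cells -> FULL (clear)
  row 4: 0 empty cells -> FULL (clear)
  row 5: 4 empty cells -> not full
Total rows cleared: 3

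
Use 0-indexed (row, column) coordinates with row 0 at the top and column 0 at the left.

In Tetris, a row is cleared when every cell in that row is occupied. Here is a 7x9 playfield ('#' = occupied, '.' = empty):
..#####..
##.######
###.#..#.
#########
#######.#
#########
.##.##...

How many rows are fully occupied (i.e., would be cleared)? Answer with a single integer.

Answer: 2

Derivation:
Check each row:
  row 0: 4 empty cells -> not full
  row 1: 1 empty cell -> not full
  row 2: 4 empty cells -> not full
  row 3: 0 empty cells -> FULL (clear)
  row 4: 1 empty cell -> not full
  row 5: 0 empty cells -> FULL (clear)
  row 6: 5 empty cells -> not full
Total rows cleared: 2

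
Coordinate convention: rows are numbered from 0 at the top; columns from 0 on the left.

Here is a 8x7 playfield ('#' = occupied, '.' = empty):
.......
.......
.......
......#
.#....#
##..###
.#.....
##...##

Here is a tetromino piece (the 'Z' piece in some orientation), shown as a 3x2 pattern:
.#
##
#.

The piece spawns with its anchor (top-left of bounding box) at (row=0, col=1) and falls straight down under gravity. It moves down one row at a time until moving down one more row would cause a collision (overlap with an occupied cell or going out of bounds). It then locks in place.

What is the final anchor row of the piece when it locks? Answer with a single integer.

Spawn at (row=0, col=1). Try each row:
  row 0: fits
  row 1: fits
  row 2: blocked -> lock at row 1

Answer: 1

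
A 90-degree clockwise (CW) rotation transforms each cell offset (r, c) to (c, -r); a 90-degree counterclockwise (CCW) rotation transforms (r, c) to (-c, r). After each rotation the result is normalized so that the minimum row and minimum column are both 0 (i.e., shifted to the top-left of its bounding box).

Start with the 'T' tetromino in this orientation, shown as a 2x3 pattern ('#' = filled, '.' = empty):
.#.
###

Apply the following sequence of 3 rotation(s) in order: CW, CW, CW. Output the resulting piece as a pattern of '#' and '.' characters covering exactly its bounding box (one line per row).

Answer: .#
##
.#

Derivation:
Start:
.#.
###
After rotation 1 (CW):
#.
##
#.
After rotation 2 (CW):
###
.#.
After rotation 3 (CW):
.#
##
.#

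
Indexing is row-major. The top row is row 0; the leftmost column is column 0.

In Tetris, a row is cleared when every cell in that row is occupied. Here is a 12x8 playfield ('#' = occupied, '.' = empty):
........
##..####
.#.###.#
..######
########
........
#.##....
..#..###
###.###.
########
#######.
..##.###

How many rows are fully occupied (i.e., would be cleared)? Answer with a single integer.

Answer: 2

Derivation:
Check each row:
  row 0: 8 empty cells -> not full
  row 1: 2 empty cells -> not full
  row 2: 3 empty cells -> not full
  row 3: 2 empty cells -> not full
  row 4: 0 empty cells -> FULL (clear)
  row 5: 8 empty cells -> not full
  row 6: 5 empty cells -> not full
  row 7: 4 empty cells -> not full
  row 8: 2 empty cells -> not full
  row 9: 0 empty cells -> FULL (clear)
  row 10: 1 empty cell -> not full
  row 11: 3 empty cells -> not full
Total rows cleared: 2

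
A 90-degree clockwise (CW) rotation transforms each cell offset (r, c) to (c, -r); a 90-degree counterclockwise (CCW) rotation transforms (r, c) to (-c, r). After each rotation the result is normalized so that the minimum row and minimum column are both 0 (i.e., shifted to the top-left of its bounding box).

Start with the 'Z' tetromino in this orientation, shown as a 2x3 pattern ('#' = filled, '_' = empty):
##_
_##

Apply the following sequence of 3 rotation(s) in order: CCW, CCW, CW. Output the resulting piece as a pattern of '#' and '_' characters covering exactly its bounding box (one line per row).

Start:
##_
_##
After rotation 1 (CCW):
_#
##
#_
After rotation 2 (CCW):
##_
_##
After rotation 3 (CW):
_#
##
#_

Answer: _#
##
#_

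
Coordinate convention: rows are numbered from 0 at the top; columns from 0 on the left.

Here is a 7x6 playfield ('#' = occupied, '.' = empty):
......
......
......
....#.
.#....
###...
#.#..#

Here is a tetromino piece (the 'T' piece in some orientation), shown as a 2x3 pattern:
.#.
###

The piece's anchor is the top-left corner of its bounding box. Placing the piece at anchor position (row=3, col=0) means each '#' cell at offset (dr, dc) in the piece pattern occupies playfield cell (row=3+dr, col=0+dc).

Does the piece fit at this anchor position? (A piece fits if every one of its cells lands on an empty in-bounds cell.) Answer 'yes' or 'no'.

Check each piece cell at anchor (3, 0):
  offset (0,1) -> (3,1): empty -> OK
  offset (1,0) -> (4,0): empty -> OK
  offset (1,1) -> (4,1): occupied ('#') -> FAIL
  offset (1,2) -> (4,2): empty -> OK
All cells valid: no

Answer: no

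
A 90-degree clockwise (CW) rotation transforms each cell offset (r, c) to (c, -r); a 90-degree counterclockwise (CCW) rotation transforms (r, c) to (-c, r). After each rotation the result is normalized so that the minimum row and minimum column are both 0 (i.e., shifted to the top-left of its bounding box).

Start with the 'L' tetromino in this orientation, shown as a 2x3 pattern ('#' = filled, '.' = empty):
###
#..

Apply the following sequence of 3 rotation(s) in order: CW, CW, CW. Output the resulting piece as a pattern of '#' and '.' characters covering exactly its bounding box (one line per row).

Answer: #.
#.
##

Derivation:
Start:
###
#..
After rotation 1 (CW):
##
.#
.#
After rotation 2 (CW):
..#
###
After rotation 3 (CW):
#.
#.
##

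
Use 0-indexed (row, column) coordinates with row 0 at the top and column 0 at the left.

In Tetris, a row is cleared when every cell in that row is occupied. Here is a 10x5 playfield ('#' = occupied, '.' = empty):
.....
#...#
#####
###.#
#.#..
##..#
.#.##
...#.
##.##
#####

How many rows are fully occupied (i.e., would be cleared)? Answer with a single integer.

Answer: 2

Derivation:
Check each row:
  row 0: 5 empty cells -> not full
  row 1: 3 empty cells -> not full
  row 2: 0 empty cells -> FULL (clear)
  row 3: 1 empty cell -> not full
  row 4: 3 empty cells -> not full
  row 5: 2 empty cells -> not full
  row 6: 2 empty cells -> not full
  row 7: 4 empty cells -> not full
  row 8: 1 empty cell -> not full
  row 9: 0 empty cells -> FULL (clear)
Total rows cleared: 2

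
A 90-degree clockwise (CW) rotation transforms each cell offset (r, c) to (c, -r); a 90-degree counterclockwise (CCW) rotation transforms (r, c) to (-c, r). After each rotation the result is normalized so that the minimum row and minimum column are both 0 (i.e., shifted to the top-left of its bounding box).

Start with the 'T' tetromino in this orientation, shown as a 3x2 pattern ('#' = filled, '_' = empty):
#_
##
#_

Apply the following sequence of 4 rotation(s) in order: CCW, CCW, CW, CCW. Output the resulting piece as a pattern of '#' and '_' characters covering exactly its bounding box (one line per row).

Start:
#_
##
#_
After rotation 1 (CCW):
_#_
###
After rotation 2 (CCW):
_#
##
_#
After rotation 3 (CW):
_#_
###
After rotation 4 (CCW):
_#
##
_#

Answer: _#
##
_#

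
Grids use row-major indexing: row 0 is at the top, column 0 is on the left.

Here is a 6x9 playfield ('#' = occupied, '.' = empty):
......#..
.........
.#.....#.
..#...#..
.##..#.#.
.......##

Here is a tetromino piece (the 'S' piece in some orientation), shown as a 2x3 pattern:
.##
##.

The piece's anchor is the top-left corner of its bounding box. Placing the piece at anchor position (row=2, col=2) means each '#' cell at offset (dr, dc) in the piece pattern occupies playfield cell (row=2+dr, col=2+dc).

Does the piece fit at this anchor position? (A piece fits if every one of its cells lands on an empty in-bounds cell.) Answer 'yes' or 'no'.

Answer: no

Derivation:
Check each piece cell at anchor (2, 2):
  offset (0,1) -> (2,3): empty -> OK
  offset (0,2) -> (2,4): empty -> OK
  offset (1,0) -> (3,2): occupied ('#') -> FAIL
  offset (1,1) -> (3,3): empty -> OK
All cells valid: no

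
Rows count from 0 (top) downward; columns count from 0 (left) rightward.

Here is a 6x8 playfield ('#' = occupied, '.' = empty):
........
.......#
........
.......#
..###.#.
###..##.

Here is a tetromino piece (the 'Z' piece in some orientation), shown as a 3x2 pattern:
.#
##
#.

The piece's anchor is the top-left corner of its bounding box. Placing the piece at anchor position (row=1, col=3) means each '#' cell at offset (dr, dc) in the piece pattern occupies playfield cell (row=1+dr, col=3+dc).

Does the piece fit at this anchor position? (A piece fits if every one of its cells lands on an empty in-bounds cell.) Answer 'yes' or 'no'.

Answer: yes

Derivation:
Check each piece cell at anchor (1, 3):
  offset (0,1) -> (1,4): empty -> OK
  offset (1,0) -> (2,3): empty -> OK
  offset (1,1) -> (2,4): empty -> OK
  offset (2,0) -> (3,3): empty -> OK
All cells valid: yes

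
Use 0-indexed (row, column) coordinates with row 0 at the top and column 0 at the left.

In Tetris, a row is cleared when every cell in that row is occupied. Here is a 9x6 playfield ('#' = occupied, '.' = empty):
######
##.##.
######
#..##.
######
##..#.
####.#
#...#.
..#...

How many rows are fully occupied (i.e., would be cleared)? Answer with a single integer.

Answer: 3

Derivation:
Check each row:
  row 0: 0 empty cells -> FULL (clear)
  row 1: 2 empty cells -> not full
  row 2: 0 empty cells -> FULL (clear)
  row 3: 3 empty cells -> not full
  row 4: 0 empty cells -> FULL (clear)
  row 5: 3 empty cells -> not full
  row 6: 1 empty cell -> not full
  row 7: 4 empty cells -> not full
  row 8: 5 empty cells -> not full
Total rows cleared: 3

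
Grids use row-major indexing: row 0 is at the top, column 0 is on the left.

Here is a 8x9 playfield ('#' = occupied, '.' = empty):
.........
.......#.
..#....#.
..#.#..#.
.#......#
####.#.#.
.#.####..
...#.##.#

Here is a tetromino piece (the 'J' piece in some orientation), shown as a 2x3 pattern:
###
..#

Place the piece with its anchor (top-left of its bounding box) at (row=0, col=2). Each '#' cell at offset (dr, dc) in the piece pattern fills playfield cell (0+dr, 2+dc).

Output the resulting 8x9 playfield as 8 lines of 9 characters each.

Fill (0+0,2+0) = (0,2)
Fill (0+0,2+1) = (0,3)
Fill (0+0,2+2) = (0,4)
Fill (0+1,2+2) = (1,4)

Answer: ..###....
....#..#.
..#....#.
..#.#..#.
.#......#
####.#.#.
.#.####..
...#.##.#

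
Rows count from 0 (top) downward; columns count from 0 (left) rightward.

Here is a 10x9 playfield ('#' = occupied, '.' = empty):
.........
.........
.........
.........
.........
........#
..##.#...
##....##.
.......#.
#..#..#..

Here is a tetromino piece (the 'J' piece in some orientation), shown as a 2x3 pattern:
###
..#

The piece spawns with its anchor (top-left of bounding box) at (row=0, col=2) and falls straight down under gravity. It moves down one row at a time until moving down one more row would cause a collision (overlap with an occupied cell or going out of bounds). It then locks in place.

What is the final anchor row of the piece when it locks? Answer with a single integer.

Answer: 5

Derivation:
Spawn at (row=0, col=2). Try each row:
  row 0: fits
  row 1: fits
  row 2: fits
  row 3: fits
  row 4: fits
  row 5: fits
  row 6: blocked -> lock at row 5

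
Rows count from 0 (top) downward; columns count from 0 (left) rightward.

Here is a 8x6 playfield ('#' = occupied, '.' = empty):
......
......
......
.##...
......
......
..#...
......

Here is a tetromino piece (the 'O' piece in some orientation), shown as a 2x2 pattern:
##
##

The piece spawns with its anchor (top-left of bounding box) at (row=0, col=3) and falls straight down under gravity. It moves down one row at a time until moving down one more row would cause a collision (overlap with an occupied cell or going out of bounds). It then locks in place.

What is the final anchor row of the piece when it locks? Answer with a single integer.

Answer: 6

Derivation:
Spawn at (row=0, col=3). Try each row:
  row 0: fits
  row 1: fits
  row 2: fits
  row 3: fits
  row 4: fits
  row 5: fits
  row 6: fits
  row 7: blocked -> lock at row 6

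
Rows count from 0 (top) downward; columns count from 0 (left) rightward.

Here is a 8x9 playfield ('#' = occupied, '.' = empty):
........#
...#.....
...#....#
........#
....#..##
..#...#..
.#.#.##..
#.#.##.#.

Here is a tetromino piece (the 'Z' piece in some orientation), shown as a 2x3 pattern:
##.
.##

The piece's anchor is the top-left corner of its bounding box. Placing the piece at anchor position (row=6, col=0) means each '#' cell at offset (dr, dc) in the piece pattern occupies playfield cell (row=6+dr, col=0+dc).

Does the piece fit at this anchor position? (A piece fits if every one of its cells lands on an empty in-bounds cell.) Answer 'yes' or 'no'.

Check each piece cell at anchor (6, 0):
  offset (0,0) -> (6,0): empty -> OK
  offset (0,1) -> (6,1): occupied ('#') -> FAIL
  offset (1,1) -> (7,1): empty -> OK
  offset (1,2) -> (7,2): occupied ('#') -> FAIL
All cells valid: no

Answer: no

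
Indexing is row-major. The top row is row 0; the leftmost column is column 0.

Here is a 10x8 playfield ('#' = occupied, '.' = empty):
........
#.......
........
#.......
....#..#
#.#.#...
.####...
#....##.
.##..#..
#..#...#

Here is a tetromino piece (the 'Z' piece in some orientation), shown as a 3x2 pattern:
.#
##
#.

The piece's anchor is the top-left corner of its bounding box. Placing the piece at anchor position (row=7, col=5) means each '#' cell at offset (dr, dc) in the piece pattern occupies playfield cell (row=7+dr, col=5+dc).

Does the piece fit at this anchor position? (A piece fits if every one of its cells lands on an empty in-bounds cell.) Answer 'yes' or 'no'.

Answer: no

Derivation:
Check each piece cell at anchor (7, 5):
  offset (0,1) -> (7,6): occupied ('#') -> FAIL
  offset (1,0) -> (8,5): occupied ('#') -> FAIL
  offset (1,1) -> (8,6): empty -> OK
  offset (2,0) -> (9,5): empty -> OK
All cells valid: no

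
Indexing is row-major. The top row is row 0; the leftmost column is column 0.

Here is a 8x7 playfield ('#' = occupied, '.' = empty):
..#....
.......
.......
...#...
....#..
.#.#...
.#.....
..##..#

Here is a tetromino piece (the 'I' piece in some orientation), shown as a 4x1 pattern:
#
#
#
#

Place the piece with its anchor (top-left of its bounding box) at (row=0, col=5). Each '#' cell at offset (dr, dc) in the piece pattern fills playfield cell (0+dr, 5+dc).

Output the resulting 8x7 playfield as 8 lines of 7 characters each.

Answer: ..#..#.
.....#.
.....#.
...#.#.
....#..
.#.#...
.#.....
..##..#

Derivation:
Fill (0+0,5+0) = (0,5)
Fill (0+1,5+0) = (1,5)
Fill (0+2,5+0) = (2,5)
Fill (0+3,5+0) = (3,5)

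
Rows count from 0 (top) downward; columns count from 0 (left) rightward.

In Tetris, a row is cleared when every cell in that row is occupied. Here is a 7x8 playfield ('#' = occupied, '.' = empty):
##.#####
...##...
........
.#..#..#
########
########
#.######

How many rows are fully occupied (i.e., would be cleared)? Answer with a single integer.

Check each row:
  row 0: 1 empty cell -> not full
  row 1: 6 empty cells -> not full
  row 2: 8 empty cells -> not full
  row 3: 5 empty cells -> not full
  row 4: 0 empty cells -> FULL (clear)
  row 5: 0 empty cells -> FULL (clear)
  row 6: 1 empty cell -> not full
Total rows cleared: 2

Answer: 2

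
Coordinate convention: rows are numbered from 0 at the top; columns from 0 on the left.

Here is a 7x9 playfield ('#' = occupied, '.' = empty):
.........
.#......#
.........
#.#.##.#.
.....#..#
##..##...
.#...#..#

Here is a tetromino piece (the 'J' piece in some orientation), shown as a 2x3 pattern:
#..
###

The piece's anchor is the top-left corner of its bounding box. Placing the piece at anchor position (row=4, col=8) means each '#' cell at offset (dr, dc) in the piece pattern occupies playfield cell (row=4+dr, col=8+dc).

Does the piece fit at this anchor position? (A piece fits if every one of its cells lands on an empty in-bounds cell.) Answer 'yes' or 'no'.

Check each piece cell at anchor (4, 8):
  offset (0,0) -> (4,8): occupied ('#') -> FAIL
  offset (1,0) -> (5,8): empty -> OK
  offset (1,1) -> (5,9): out of bounds -> FAIL
  offset (1,2) -> (5,10): out of bounds -> FAIL
All cells valid: no

Answer: no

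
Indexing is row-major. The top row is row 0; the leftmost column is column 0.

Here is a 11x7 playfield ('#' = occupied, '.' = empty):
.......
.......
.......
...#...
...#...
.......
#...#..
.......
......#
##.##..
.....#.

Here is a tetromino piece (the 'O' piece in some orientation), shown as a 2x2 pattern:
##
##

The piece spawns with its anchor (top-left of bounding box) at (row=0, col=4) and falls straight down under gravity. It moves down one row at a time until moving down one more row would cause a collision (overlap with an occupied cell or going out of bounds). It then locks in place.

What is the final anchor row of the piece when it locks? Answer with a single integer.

Answer: 4

Derivation:
Spawn at (row=0, col=4). Try each row:
  row 0: fits
  row 1: fits
  row 2: fits
  row 3: fits
  row 4: fits
  row 5: blocked -> lock at row 4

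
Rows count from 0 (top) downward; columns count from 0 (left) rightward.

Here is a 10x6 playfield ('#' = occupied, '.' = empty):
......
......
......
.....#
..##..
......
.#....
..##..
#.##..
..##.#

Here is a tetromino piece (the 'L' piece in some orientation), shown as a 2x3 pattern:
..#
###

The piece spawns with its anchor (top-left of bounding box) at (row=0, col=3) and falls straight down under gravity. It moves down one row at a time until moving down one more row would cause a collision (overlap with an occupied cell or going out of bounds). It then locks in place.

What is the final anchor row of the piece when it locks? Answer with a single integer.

Spawn at (row=0, col=3). Try each row:
  row 0: fits
  row 1: fits
  row 2: blocked -> lock at row 1

Answer: 1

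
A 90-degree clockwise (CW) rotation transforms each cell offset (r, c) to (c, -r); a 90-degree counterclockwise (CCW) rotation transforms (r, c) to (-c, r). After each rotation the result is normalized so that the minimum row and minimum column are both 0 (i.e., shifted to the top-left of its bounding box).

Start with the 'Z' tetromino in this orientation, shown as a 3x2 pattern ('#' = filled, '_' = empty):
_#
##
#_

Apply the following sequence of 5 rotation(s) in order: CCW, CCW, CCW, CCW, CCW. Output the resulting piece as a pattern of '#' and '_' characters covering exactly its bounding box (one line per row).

Answer: ##_
_##

Derivation:
Start:
_#
##
#_
After rotation 1 (CCW):
##_
_##
After rotation 2 (CCW):
_#
##
#_
After rotation 3 (CCW):
##_
_##
After rotation 4 (CCW):
_#
##
#_
After rotation 5 (CCW):
##_
_##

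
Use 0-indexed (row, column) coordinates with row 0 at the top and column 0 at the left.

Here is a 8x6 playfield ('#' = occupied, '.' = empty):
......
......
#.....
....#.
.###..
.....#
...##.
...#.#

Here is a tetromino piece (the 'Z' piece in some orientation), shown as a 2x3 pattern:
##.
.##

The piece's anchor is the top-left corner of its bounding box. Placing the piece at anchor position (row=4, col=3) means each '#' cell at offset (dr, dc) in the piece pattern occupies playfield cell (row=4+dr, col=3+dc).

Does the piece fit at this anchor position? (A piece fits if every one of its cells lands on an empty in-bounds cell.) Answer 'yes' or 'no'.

Answer: no

Derivation:
Check each piece cell at anchor (4, 3):
  offset (0,0) -> (4,3): occupied ('#') -> FAIL
  offset (0,1) -> (4,4): empty -> OK
  offset (1,1) -> (5,4): empty -> OK
  offset (1,2) -> (5,5): occupied ('#') -> FAIL
All cells valid: no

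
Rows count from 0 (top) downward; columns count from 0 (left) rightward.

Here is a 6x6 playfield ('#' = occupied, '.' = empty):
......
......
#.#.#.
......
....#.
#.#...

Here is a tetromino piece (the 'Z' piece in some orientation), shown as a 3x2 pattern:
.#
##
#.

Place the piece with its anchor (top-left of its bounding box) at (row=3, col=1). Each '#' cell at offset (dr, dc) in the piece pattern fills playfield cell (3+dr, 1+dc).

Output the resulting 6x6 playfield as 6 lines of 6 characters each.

Fill (3+0,1+1) = (3,2)
Fill (3+1,1+0) = (4,1)
Fill (3+1,1+1) = (4,2)
Fill (3+2,1+0) = (5,1)

Answer: ......
......
#.#.#.
..#...
.##.#.
###...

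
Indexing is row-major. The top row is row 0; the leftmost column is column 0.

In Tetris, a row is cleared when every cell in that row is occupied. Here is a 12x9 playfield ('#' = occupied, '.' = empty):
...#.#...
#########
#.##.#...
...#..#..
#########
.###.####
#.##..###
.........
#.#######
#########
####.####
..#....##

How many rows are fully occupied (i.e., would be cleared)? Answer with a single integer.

Answer: 3

Derivation:
Check each row:
  row 0: 7 empty cells -> not full
  row 1: 0 empty cells -> FULL (clear)
  row 2: 5 empty cells -> not full
  row 3: 7 empty cells -> not full
  row 4: 0 empty cells -> FULL (clear)
  row 5: 2 empty cells -> not full
  row 6: 3 empty cells -> not full
  row 7: 9 empty cells -> not full
  row 8: 1 empty cell -> not full
  row 9: 0 empty cells -> FULL (clear)
  row 10: 1 empty cell -> not full
  row 11: 6 empty cells -> not full
Total rows cleared: 3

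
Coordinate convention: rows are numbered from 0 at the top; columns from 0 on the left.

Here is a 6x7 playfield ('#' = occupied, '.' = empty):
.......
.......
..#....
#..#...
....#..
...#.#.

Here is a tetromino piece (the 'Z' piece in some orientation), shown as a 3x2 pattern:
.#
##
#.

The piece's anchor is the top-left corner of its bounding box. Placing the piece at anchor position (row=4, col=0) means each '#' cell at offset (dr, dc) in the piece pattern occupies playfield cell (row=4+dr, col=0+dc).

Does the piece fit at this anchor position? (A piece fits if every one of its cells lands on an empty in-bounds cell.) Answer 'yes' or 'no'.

Answer: no

Derivation:
Check each piece cell at anchor (4, 0):
  offset (0,1) -> (4,1): empty -> OK
  offset (1,0) -> (5,0): empty -> OK
  offset (1,1) -> (5,1): empty -> OK
  offset (2,0) -> (6,0): out of bounds -> FAIL
All cells valid: no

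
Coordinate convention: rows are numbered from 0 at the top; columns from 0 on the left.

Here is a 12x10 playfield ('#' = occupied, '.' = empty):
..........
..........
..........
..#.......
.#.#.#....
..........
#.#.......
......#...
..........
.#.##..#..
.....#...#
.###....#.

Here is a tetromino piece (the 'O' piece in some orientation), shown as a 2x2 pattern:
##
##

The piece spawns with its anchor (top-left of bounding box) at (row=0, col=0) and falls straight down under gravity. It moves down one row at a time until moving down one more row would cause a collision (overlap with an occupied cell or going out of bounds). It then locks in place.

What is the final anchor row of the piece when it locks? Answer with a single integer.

Spawn at (row=0, col=0). Try each row:
  row 0: fits
  row 1: fits
  row 2: fits
  row 3: blocked -> lock at row 2

Answer: 2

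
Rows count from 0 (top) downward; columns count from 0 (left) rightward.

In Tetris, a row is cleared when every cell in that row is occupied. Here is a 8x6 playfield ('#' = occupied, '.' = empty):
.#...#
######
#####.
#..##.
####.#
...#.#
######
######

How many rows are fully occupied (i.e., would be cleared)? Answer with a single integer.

Check each row:
  row 0: 4 empty cells -> not full
  row 1: 0 empty cells -> FULL (clear)
  row 2: 1 empty cell -> not full
  row 3: 3 empty cells -> not full
  row 4: 1 empty cell -> not full
  row 5: 4 empty cells -> not full
  row 6: 0 empty cells -> FULL (clear)
  row 7: 0 empty cells -> FULL (clear)
Total rows cleared: 3

Answer: 3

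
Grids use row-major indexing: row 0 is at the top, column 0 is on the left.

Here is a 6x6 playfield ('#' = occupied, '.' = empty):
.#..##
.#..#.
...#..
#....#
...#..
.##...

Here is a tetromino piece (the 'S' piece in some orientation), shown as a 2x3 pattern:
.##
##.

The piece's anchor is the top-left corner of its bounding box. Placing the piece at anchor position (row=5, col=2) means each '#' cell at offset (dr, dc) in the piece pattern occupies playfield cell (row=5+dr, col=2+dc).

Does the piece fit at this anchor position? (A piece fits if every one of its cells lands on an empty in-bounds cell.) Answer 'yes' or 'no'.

Answer: no

Derivation:
Check each piece cell at anchor (5, 2):
  offset (0,1) -> (5,3): empty -> OK
  offset (0,2) -> (5,4): empty -> OK
  offset (1,0) -> (6,2): out of bounds -> FAIL
  offset (1,1) -> (6,3): out of bounds -> FAIL
All cells valid: no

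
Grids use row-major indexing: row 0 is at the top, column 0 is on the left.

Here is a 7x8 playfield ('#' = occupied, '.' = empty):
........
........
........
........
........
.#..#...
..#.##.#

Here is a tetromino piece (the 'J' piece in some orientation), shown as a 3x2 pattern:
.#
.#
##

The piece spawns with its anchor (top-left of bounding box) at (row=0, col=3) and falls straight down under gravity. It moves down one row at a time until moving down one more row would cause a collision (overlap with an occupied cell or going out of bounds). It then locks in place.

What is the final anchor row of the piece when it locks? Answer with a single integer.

Answer: 2

Derivation:
Spawn at (row=0, col=3). Try each row:
  row 0: fits
  row 1: fits
  row 2: fits
  row 3: blocked -> lock at row 2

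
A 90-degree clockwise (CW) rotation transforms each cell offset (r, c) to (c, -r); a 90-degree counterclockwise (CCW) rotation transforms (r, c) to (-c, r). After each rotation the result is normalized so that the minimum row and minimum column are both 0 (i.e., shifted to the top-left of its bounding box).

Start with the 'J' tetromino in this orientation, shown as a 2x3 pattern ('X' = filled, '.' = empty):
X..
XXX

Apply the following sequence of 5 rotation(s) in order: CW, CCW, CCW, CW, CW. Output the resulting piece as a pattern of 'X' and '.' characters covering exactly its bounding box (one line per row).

Start:
X..
XXX
After rotation 1 (CW):
XX
X.
X.
After rotation 2 (CCW):
X..
XXX
After rotation 3 (CCW):
.X
.X
XX
After rotation 4 (CW):
X..
XXX
After rotation 5 (CW):
XX
X.
X.

Answer: XX
X.
X.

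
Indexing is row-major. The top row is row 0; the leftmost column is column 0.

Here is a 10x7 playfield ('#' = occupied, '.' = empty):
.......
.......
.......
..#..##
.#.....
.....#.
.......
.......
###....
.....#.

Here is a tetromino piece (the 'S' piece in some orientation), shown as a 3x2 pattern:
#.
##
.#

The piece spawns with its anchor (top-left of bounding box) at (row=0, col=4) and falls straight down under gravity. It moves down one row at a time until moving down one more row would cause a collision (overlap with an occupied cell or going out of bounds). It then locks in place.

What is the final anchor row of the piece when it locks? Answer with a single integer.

Spawn at (row=0, col=4). Try each row:
  row 0: fits
  row 1: blocked -> lock at row 0

Answer: 0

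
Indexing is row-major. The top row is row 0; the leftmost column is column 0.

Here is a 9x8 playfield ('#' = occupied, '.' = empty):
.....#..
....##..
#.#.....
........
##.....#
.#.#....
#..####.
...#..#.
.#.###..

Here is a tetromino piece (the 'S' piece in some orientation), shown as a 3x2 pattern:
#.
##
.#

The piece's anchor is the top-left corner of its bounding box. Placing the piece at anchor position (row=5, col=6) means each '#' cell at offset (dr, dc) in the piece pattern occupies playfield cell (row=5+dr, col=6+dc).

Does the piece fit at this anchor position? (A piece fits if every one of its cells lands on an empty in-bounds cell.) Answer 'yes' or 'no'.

Check each piece cell at anchor (5, 6):
  offset (0,0) -> (5,6): empty -> OK
  offset (1,0) -> (6,6): occupied ('#') -> FAIL
  offset (1,1) -> (6,7): empty -> OK
  offset (2,1) -> (7,7): empty -> OK
All cells valid: no

Answer: no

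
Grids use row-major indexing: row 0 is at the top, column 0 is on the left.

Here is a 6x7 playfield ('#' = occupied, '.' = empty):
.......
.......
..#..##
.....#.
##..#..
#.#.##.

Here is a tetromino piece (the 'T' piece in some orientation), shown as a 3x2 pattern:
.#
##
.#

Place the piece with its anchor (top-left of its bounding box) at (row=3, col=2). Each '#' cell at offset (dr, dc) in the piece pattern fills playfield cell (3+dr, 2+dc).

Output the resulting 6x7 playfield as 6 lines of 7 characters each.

Answer: .......
.......
..#..##
...#.#.
#####..
#.####.

Derivation:
Fill (3+0,2+1) = (3,3)
Fill (3+1,2+0) = (4,2)
Fill (3+1,2+1) = (4,3)
Fill (3+2,2+1) = (5,3)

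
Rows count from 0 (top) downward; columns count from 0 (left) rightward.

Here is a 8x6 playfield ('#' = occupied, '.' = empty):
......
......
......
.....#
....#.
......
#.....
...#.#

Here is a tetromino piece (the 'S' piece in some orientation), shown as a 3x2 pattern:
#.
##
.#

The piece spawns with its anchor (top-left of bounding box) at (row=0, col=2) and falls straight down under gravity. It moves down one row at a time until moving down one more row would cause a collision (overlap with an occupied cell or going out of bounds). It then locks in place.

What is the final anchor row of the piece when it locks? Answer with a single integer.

Answer: 4

Derivation:
Spawn at (row=0, col=2). Try each row:
  row 0: fits
  row 1: fits
  row 2: fits
  row 3: fits
  row 4: fits
  row 5: blocked -> lock at row 4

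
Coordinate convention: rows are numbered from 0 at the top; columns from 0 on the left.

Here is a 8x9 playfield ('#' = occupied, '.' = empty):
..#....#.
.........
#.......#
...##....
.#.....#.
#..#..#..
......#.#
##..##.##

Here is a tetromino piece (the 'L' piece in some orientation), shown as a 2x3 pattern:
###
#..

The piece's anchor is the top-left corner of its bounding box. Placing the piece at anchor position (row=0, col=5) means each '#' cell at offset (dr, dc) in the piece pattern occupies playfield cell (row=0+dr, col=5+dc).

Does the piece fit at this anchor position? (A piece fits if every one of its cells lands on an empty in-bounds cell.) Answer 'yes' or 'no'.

Check each piece cell at anchor (0, 5):
  offset (0,0) -> (0,5): empty -> OK
  offset (0,1) -> (0,6): empty -> OK
  offset (0,2) -> (0,7): occupied ('#') -> FAIL
  offset (1,0) -> (1,5): empty -> OK
All cells valid: no

Answer: no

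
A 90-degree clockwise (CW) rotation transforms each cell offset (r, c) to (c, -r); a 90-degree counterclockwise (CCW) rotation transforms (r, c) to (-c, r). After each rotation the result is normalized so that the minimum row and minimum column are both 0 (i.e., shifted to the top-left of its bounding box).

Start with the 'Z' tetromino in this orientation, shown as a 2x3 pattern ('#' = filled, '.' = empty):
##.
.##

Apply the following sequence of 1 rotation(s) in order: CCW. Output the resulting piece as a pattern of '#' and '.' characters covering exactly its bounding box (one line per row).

Answer: .#
##
#.

Derivation:
Start:
##.
.##
After rotation 1 (CCW):
.#
##
#.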